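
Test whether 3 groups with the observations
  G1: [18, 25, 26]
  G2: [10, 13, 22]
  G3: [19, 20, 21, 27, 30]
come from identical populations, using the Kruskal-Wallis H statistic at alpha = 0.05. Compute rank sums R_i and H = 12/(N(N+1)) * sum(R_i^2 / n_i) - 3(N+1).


Step 1: Combine all N = 11 observations and assign midranks.
sorted (value, group, rank): (10,G2,1), (13,G2,2), (18,G1,3), (19,G3,4), (20,G3,5), (21,G3,6), (22,G2,7), (25,G1,8), (26,G1,9), (27,G3,10), (30,G3,11)
Step 2: Sum ranks within each group.
R_1 = 20 (n_1 = 3)
R_2 = 10 (n_2 = 3)
R_3 = 36 (n_3 = 5)
Step 3: H = 12/(N(N+1)) * sum(R_i^2/n_i) - 3(N+1)
     = 12/(11*12) * (20^2/3 + 10^2/3 + 36^2/5) - 3*12
     = 0.090909 * 425.867 - 36
     = 2.715152.
Step 4: No ties, so H is used without correction.
Step 5: Under H0, H ~ chi^2(2); p-value = 0.257284.
Step 6: alpha = 0.05. fail to reject H0.

H = 2.7152, df = 2, p = 0.257284, fail to reject H0.


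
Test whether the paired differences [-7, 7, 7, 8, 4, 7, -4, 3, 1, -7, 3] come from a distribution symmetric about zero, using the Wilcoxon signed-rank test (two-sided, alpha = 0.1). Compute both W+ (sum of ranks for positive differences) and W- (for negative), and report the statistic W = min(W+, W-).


Step 1: Drop any zero differences (none here) and take |d_i|.
|d| = [7, 7, 7, 8, 4, 7, 4, 3, 1, 7, 3]
Step 2: Midrank |d_i| (ties get averaged ranks).
ranks: |7|->8, |7|->8, |7|->8, |8|->11, |4|->4.5, |7|->8, |4|->4.5, |3|->2.5, |1|->1, |7|->8, |3|->2.5
Step 3: Attach original signs; sum ranks with positive sign and with negative sign.
W+ = 8 + 8 + 11 + 4.5 + 8 + 2.5 + 1 + 2.5 = 45.5
W- = 8 + 4.5 + 8 = 20.5
(Check: W+ + W- = 66 should equal n(n+1)/2 = 66.)
Step 4: Test statistic W = min(W+, W-) = 20.5.
Step 5: Ties in |d|, so use the tie-corrected normal approximation.
        E[W] = n(n+1)/4 = 11*12/4 = 33.
        Tie groups: |d|=3 (t=2), |d|=4 (t=2), |d|=7 (t=5); sum(t^3 - t) = 132.
        Var[W] = n(n+1)(2n+1)/24 - sum(t^3-t)/48 = 3036/24 - 132/48 = 123.75.
        z = (W - E[W]) / sqrt(Var[W]) = (20.5 - 33) / 11.1243 = -1.1237.
        Two-sided p = 2*Phi(z) = 0.261155.
Step 6: alpha = 0.1. fail to reject H0.

W+ = 45.5, W- = 20.5, W = min = 20.5, p = 0.261155, fail to reject H0.


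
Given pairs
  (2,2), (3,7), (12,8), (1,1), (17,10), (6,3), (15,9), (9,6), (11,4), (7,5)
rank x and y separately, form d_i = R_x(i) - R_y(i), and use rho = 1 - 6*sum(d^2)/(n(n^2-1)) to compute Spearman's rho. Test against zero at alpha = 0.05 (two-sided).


Step 1: Rank x and y separately (midranks; no ties here).
rank(x): 2->2, 3->3, 12->8, 1->1, 17->10, 6->4, 15->9, 9->6, 11->7, 7->5
rank(y): 2->2, 7->7, 8->8, 1->1, 10->10, 3->3, 9->9, 6->6, 4->4, 5->5
Step 2: d_i = R_x(i) - R_y(i); compute d_i^2.
  (2-2)^2=0, (3-7)^2=16, (8-8)^2=0, (1-1)^2=0, (10-10)^2=0, (4-3)^2=1, (9-9)^2=0, (6-6)^2=0, (7-4)^2=9, (5-5)^2=0
sum(d^2) = 26.
Step 3: rho = 1 - 6*26 / (10*(10^2 - 1)) = 1 - 156/990 = 0.842424.
Step 4: Under H0, t = rho * sqrt((n-2)/(1-rho^2)) = 4.4222 ~ t(8).
Step 5: Two-sided p-value from the t-distribution with 8 df = 0.002220.
Step 6: alpha = 0.05. reject H0.

rho = 0.8424, p = 0.002220, reject H0 at alpha = 0.05.


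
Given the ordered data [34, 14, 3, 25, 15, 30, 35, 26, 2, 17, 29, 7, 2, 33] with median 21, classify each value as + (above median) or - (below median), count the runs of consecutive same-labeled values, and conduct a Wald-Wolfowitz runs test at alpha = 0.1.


Step 1: Compute median = 21; label A = above, B = below.
Labels in order: ABBABAAABBABBA  (n_A = 7, n_B = 7)
Step 2: Count runs R = 9.
Step 3: Under H0 (random ordering), E[R] = 2*n_A*n_B/(n_A+n_B) + 1 = 2*7*7/14 + 1 = 8.0000.
        Var[R] = 2*n_A*n_B*(2*n_A*n_B - n_A - n_B) / ((n_A+n_B)^2 * (n_A+n_B-1)) = 8232/2548 = 3.2308.
        SD[R] = 1.7974.
Step 4: Continuity-corrected z = (R - 0.5 - E[R]) / SD[R] = (9 - 0.5 - 8.0000) / 1.7974 = 0.2782.
Step 5: Two-sided p-value via normal approximation = 2*(1 - Phi(|z|)) = 0.780879.
Step 6: alpha = 0.1. fail to reject H0.

R = 9, z = 0.2782, p = 0.780879, fail to reject H0.


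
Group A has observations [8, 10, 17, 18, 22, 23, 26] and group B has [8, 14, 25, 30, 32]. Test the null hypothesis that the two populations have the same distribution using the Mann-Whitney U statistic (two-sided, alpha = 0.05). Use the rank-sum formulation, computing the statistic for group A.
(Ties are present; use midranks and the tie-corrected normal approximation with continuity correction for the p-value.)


Step 1: Combine and sort all 12 observations; assign midranks.
sorted (value, group): (8,X), (8,Y), (10,X), (14,Y), (17,X), (18,X), (22,X), (23,X), (25,Y), (26,X), (30,Y), (32,Y)
ranks: 8->1.5, 8->1.5, 10->3, 14->4, 17->5, 18->6, 22->7, 23->8, 25->9, 26->10, 30->11, 32->12
Step 2: Rank sum for X: R1 = 1.5 + 3 + 5 + 6 + 7 + 8 + 10 = 40.5.
Step 3: U_X = R1 - n1(n1+1)/2 = 40.5 - 7*8/2 = 40.5 - 28 = 12.5.
       U_Y = n1*n2 - U_X = 35 - 12.5 = 22.5.
Step 4: Ties are present, so use the tie-corrected normal approximation (with continuity correction) for the p-value.
Step 5: p-value = 0.464120; compare to alpha = 0.05. fail to reject H0.

U_X = 12.5, p = 0.464120, fail to reject H0 at alpha = 0.05.


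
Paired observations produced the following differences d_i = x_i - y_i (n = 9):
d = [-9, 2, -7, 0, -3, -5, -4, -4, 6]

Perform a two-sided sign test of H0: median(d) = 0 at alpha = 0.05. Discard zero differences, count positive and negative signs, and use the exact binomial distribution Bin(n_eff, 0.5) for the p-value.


Step 1: Discard zero differences. Original n = 9; n_eff = number of nonzero differences = 8.
Nonzero differences (with sign): -9, +2, -7, -3, -5, -4, -4, +6
Step 2: Count signs: positive = 2, negative = 6.
Step 3: Under H0: P(positive) = 0.5, so the number of positives S ~ Bin(8, 0.5).
Step 4: Two-sided exact p-value = sum of Bin(8,0.5) probabilities at or below the observed probability = 0.289062.
Step 5: alpha = 0.05. fail to reject H0.

n_eff = 8, pos = 2, neg = 6, p = 0.289062, fail to reject H0.


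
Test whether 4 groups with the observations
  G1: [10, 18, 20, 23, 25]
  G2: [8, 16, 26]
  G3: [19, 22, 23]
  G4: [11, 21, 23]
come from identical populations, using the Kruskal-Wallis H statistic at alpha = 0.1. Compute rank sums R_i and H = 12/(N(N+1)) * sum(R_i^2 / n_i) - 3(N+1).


Step 1: Combine all N = 14 observations and assign midranks.
sorted (value, group, rank): (8,G2,1), (10,G1,2), (11,G4,3), (16,G2,4), (18,G1,5), (19,G3,6), (20,G1,7), (21,G4,8), (22,G3,9), (23,G1,11), (23,G3,11), (23,G4,11), (25,G1,13), (26,G2,14)
Step 2: Sum ranks within each group.
R_1 = 38 (n_1 = 5)
R_2 = 19 (n_2 = 3)
R_3 = 26 (n_3 = 3)
R_4 = 22 (n_4 = 3)
Step 3: H = 12/(N(N+1)) * sum(R_i^2/n_i) - 3(N+1)
     = 12/(14*15) * (38^2/5 + 19^2/3 + 26^2/3 + 22^2/3) - 3*15
     = 0.057143 * 795.8 - 45
     = 0.474286.
Step 4: Ties present; correction factor C = 1 - 24/(14^3 - 14) = 0.991209. Corrected H = 0.474286 / 0.991209 = 0.478492.
Step 5: Under H0, H ~ chi^2(3); p-value = 0.923591.
Step 6: alpha = 0.1. fail to reject H0.

H = 0.4785, df = 3, p = 0.923591, fail to reject H0.


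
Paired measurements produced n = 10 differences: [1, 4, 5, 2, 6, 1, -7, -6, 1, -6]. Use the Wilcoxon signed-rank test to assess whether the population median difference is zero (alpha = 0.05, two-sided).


Step 1: Drop any zero differences (none here) and take |d_i|.
|d| = [1, 4, 5, 2, 6, 1, 7, 6, 1, 6]
Step 2: Midrank |d_i| (ties get averaged ranks).
ranks: |1|->2, |4|->5, |5|->6, |2|->4, |6|->8, |1|->2, |7|->10, |6|->8, |1|->2, |6|->8
Step 3: Attach original signs; sum ranks with positive sign and with negative sign.
W+ = 2 + 5 + 6 + 4 + 8 + 2 + 2 = 29
W- = 10 + 8 + 8 = 26
(Check: W+ + W- = 55 should equal n(n+1)/2 = 55.)
Step 4: Test statistic W = min(W+, W-) = 26.
Step 5: Ties in |d|, so use the tie-corrected normal approximation.
        E[W] = n(n+1)/4 = 10*11/4 = 27.5.
        Tie groups: |d|=1 (t=3), |d|=6 (t=3); sum(t^3 - t) = 48.
        Var[W] = n(n+1)(2n+1)/24 - sum(t^3-t)/48 = 2310/24 - 48/48 = 95.25.
        z = (W - E[W]) / sqrt(Var[W]) = (26 - 27.5) / 9.7596 = -0.1537.
        Two-sided p = 2*Phi(z) = 0.877850.
Step 6: alpha = 0.05. fail to reject H0.

W+ = 29, W- = 26, W = min = 26, p = 0.877850, fail to reject H0.


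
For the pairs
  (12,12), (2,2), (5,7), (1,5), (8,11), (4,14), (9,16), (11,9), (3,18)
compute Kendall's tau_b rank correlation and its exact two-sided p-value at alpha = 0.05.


Step 1: Enumerate the 36 unordered pairs (i,j) with i<j and classify each by sign(x_j-x_i) * sign(y_j-y_i).
  (1,2):dx=-10,dy=-10->C; (1,3):dx=-7,dy=-5->C; (1,4):dx=-11,dy=-7->C; (1,5):dx=-4,dy=-1->C
  (1,6):dx=-8,dy=+2->D; (1,7):dx=-3,dy=+4->D; (1,8):dx=-1,dy=-3->C; (1,9):dx=-9,dy=+6->D
  (2,3):dx=+3,dy=+5->C; (2,4):dx=-1,dy=+3->D; (2,5):dx=+6,dy=+9->C; (2,6):dx=+2,dy=+12->C
  (2,7):dx=+7,dy=+14->C; (2,8):dx=+9,dy=+7->C; (2,9):dx=+1,dy=+16->C; (3,4):dx=-4,dy=-2->C
  (3,5):dx=+3,dy=+4->C; (3,6):dx=-1,dy=+7->D; (3,7):dx=+4,dy=+9->C; (3,8):dx=+6,dy=+2->C
  (3,9):dx=-2,dy=+11->D; (4,5):dx=+7,dy=+6->C; (4,6):dx=+3,dy=+9->C; (4,7):dx=+8,dy=+11->C
  (4,8):dx=+10,dy=+4->C; (4,9):dx=+2,dy=+13->C; (5,6):dx=-4,dy=+3->D; (5,7):dx=+1,dy=+5->C
  (5,8):dx=+3,dy=-2->D; (5,9):dx=-5,dy=+7->D; (6,7):dx=+5,dy=+2->C; (6,8):dx=+7,dy=-5->D
  (6,9):dx=-1,dy=+4->D; (7,8):dx=+2,dy=-7->D; (7,9):dx=-6,dy=+2->D; (8,9):dx=-8,dy=+9->D
Step 2: C = 22, D = 14, total pairs = 36.
Step 3: tau = (C - D)/(n(n-1)/2) = (22 - 14)/36 = 0.222222.
Step 4: Exact two-sided p-value (enumerate n! = 362880 permutations of y under H0): p = 0.476709.
Step 5: alpha = 0.05. fail to reject H0.

tau_b = 0.2222 (C=22, D=14), p = 0.476709, fail to reject H0.


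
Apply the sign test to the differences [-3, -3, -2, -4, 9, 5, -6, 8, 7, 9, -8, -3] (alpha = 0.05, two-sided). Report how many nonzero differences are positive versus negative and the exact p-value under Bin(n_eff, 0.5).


Step 1: Discard zero differences. Original n = 12; n_eff = number of nonzero differences = 12.
Nonzero differences (with sign): -3, -3, -2, -4, +9, +5, -6, +8, +7, +9, -8, -3
Step 2: Count signs: positive = 5, negative = 7.
Step 3: Under H0: P(positive) = 0.5, so the number of positives S ~ Bin(12, 0.5).
Step 4: Two-sided exact p-value = sum of Bin(12,0.5) probabilities at or below the observed probability = 0.774414.
Step 5: alpha = 0.05. fail to reject H0.

n_eff = 12, pos = 5, neg = 7, p = 0.774414, fail to reject H0.


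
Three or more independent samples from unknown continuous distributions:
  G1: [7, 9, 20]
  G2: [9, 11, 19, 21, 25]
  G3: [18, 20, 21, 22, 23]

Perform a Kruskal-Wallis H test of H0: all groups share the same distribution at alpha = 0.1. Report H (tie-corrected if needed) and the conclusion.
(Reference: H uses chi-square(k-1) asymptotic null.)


Step 1: Combine all N = 13 observations and assign midranks.
sorted (value, group, rank): (7,G1,1), (9,G1,2.5), (9,G2,2.5), (11,G2,4), (18,G3,5), (19,G2,6), (20,G1,7.5), (20,G3,7.5), (21,G2,9.5), (21,G3,9.5), (22,G3,11), (23,G3,12), (25,G2,13)
Step 2: Sum ranks within each group.
R_1 = 11 (n_1 = 3)
R_2 = 35 (n_2 = 5)
R_3 = 45 (n_3 = 5)
Step 3: H = 12/(N(N+1)) * sum(R_i^2/n_i) - 3(N+1)
     = 12/(13*14) * (11^2/3 + 35^2/5 + 45^2/5) - 3*14
     = 0.065934 * 690.333 - 42
     = 3.516484.
Step 4: Ties present; correction factor C = 1 - 18/(13^3 - 13) = 0.991758. Corrected H = 3.516484 / 0.991758 = 3.545706.
Step 5: Under H0, H ~ chi^2(2); p-value = 0.169848.
Step 6: alpha = 0.1. fail to reject H0.

H = 3.5457, df = 2, p = 0.169848, fail to reject H0.


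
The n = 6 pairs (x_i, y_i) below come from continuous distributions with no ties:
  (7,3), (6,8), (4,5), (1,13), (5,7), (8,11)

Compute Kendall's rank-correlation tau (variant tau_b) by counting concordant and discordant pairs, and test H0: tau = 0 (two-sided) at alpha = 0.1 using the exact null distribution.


Step 1: Enumerate the 15 unordered pairs (i,j) with i<j and classify each by sign(x_j-x_i) * sign(y_j-y_i).
  (1,2):dx=-1,dy=+5->D; (1,3):dx=-3,dy=+2->D; (1,4):dx=-6,dy=+10->D; (1,5):dx=-2,dy=+4->D
  (1,6):dx=+1,dy=+8->C; (2,3):dx=-2,dy=-3->C; (2,4):dx=-5,dy=+5->D; (2,5):dx=-1,dy=-1->C
  (2,6):dx=+2,dy=+3->C; (3,4):dx=-3,dy=+8->D; (3,5):dx=+1,dy=+2->C; (3,6):dx=+4,dy=+6->C
  (4,5):dx=+4,dy=-6->D; (4,6):dx=+7,dy=-2->D; (5,6):dx=+3,dy=+4->C
Step 2: C = 7, D = 8, total pairs = 15.
Step 3: tau = (C - D)/(n(n-1)/2) = (7 - 8)/15 = -0.066667.
Step 4: Exact two-sided p-value (enumerate n! = 720 permutations of y under H0): p = 1.000000.
Step 5: alpha = 0.1. fail to reject H0.

tau_b = -0.0667 (C=7, D=8), p = 1.000000, fail to reject H0.


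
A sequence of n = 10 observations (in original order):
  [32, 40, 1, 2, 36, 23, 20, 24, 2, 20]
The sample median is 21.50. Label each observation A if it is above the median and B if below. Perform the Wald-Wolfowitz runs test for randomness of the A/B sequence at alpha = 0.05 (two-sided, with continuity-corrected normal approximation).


Step 1: Compute median = 21.50; label A = above, B = below.
Labels in order: AABBAABABB  (n_A = 5, n_B = 5)
Step 2: Count runs R = 6.
Step 3: Under H0 (random ordering), E[R] = 2*n_A*n_B/(n_A+n_B) + 1 = 2*5*5/10 + 1 = 6.0000.
        Var[R] = 2*n_A*n_B*(2*n_A*n_B - n_A - n_B) / ((n_A+n_B)^2 * (n_A+n_B-1)) = 2000/900 = 2.2222.
        SD[R] = 1.4907.
Step 4: R = E[R], so z = 0 with no continuity correction.
Step 5: Two-sided p-value via normal approximation = 2*(1 - Phi(|z|)) = 1.000000.
Step 6: alpha = 0.05. fail to reject H0.

R = 6, z = 0.0000, p = 1.000000, fail to reject H0.


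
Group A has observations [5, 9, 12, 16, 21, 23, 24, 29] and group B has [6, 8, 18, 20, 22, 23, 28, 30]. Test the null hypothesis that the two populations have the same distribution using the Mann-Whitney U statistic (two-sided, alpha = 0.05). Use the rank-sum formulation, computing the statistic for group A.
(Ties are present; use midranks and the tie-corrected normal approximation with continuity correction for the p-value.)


Step 1: Combine and sort all 16 observations; assign midranks.
sorted (value, group): (5,X), (6,Y), (8,Y), (9,X), (12,X), (16,X), (18,Y), (20,Y), (21,X), (22,Y), (23,X), (23,Y), (24,X), (28,Y), (29,X), (30,Y)
ranks: 5->1, 6->2, 8->3, 9->4, 12->5, 16->6, 18->7, 20->8, 21->9, 22->10, 23->11.5, 23->11.5, 24->13, 28->14, 29->15, 30->16
Step 2: Rank sum for X: R1 = 1 + 4 + 5 + 6 + 9 + 11.5 + 13 + 15 = 64.5.
Step 3: U_X = R1 - n1(n1+1)/2 = 64.5 - 8*9/2 = 64.5 - 36 = 28.5.
       U_Y = n1*n2 - U_X = 64 - 28.5 = 35.5.
Step 4: Ties are present, so use the tie-corrected normal approximation (with continuity correction) for the p-value.
Step 5: p-value = 0.752538; compare to alpha = 0.05. fail to reject H0.

U_X = 28.5, p = 0.752538, fail to reject H0 at alpha = 0.05.


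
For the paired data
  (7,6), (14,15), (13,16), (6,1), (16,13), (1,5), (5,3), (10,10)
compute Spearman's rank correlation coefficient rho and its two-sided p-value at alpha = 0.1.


Step 1: Rank x and y separately (midranks; no ties here).
rank(x): 7->4, 14->7, 13->6, 6->3, 16->8, 1->1, 5->2, 10->5
rank(y): 6->4, 15->7, 16->8, 1->1, 13->6, 5->3, 3->2, 10->5
Step 2: d_i = R_x(i) - R_y(i); compute d_i^2.
  (4-4)^2=0, (7-7)^2=0, (6-8)^2=4, (3-1)^2=4, (8-6)^2=4, (1-3)^2=4, (2-2)^2=0, (5-5)^2=0
sum(d^2) = 16.
Step 3: rho = 1 - 6*16 / (8*(8^2 - 1)) = 1 - 96/504 = 0.809524.
Step 4: Under H0, t = rho * sqrt((n-2)/(1-rho^2)) = 3.3776 ~ t(6).
Step 5: Two-sided p-value from the t-distribution with 6 df = 0.014903.
Step 6: alpha = 0.1. reject H0.

rho = 0.8095, p = 0.014903, reject H0 at alpha = 0.1.


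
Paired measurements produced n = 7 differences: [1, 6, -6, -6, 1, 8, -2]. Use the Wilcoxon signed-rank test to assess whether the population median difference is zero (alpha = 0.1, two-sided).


Step 1: Drop any zero differences (none here) and take |d_i|.
|d| = [1, 6, 6, 6, 1, 8, 2]
Step 2: Midrank |d_i| (ties get averaged ranks).
ranks: |1|->1.5, |6|->5, |6|->5, |6|->5, |1|->1.5, |8|->7, |2|->3
Step 3: Attach original signs; sum ranks with positive sign and with negative sign.
W+ = 1.5 + 5 + 1.5 + 7 = 15
W- = 5 + 5 + 3 = 13
(Check: W+ + W- = 28 should equal n(n+1)/2 = 28.)
Step 4: Test statistic W = min(W+, W-) = 13.
Step 5: Ties in |d|, so use the tie-corrected normal approximation.
        E[W] = n(n+1)/4 = 7*8/4 = 14.
        Tie groups: |d|=1 (t=2), |d|=6 (t=3); sum(t^3 - t) = 30.
        Var[W] = n(n+1)(2n+1)/24 - sum(t^3-t)/48 = 840/24 - 30/48 = 34.375.
        z = (W - E[W]) / sqrt(Var[W]) = (13 - 14) / 5.8630 = -0.1706.
        Two-sided p = 2*Phi(z) = 0.864569.
Step 6: alpha = 0.1. fail to reject H0.

W+ = 15, W- = 13, W = min = 13, p = 0.864569, fail to reject H0.


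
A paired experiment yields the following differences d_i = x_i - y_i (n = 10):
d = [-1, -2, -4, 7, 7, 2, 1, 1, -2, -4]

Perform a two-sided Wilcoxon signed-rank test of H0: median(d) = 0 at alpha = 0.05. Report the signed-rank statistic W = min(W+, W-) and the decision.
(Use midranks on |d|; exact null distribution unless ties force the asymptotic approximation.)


Step 1: Drop any zero differences (none here) and take |d_i|.
|d| = [1, 2, 4, 7, 7, 2, 1, 1, 2, 4]
Step 2: Midrank |d_i| (ties get averaged ranks).
ranks: |1|->2, |2|->5, |4|->7.5, |7|->9.5, |7|->9.5, |2|->5, |1|->2, |1|->2, |2|->5, |4|->7.5
Step 3: Attach original signs; sum ranks with positive sign and with negative sign.
W+ = 9.5 + 9.5 + 5 + 2 + 2 = 28
W- = 2 + 5 + 7.5 + 5 + 7.5 = 27
(Check: W+ + W- = 55 should equal n(n+1)/2 = 55.)
Step 4: Test statistic W = min(W+, W-) = 27.
Step 5: Ties in |d|, so use the tie-corrected normal approximation.
        E[W] = n(n+1)/4 = 10*11/4 = 27.5.
        Tie groups: |d|=1 (t=3), |d|=2 (t=3), |d|=4 (t=2), |d|=7 (t=2); sum(t^3 - t) = 60.
        Var[W] = n(n+1)(2n+1)/24 - sum(t^3-t)/48 = 2310/24 - 60/48 = 95.
        z = (W - E[W]) / sqrt(Var[W]) = (27 - 27.5) / 9.7468 = -0.0513.
        Two-sided p = 2*Phi(z) = 0.959087.
Step 6: alpha = 0.05. fail to reject H0.

W+ = 28, W- = 27, W = min = 27, p = 0.959087, fail to reject H0.


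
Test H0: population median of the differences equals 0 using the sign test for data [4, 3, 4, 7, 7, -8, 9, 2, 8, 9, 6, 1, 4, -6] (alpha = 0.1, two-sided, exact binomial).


Step 1: Discard zero differences. Original n = 14; n_eff = number of nonzero differences = 14.
Nonzero differences (with sign): +4, +3, +4, +7, +7, -8, +9, +2, +8, +9, +6, +1, +4, -6
Step 2: Count signs: positive = 12, negative = 2.
Step 3: Under H0: P(positive) = 0.5, so the number of positives S ~ Bin(14, 0.5).
Step 4: Two-sided exact p-value = sum of Bin(14,0.5) probabilities at or below the observed probability = 0.012939.
Step 5: alpha = 0.1. reject H0.

n_eff = 14, pos = 12, neg = 2, p = 0.012939, reject H0.


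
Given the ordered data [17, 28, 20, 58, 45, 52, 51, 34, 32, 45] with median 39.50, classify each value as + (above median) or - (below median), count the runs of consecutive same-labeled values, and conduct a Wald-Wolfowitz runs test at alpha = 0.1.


Step 1: Compute median = 39.50; label A = above, B = below.
Labels in order: BBBAAAABBA  (n_A = 5, n_B = 5)
Step 2: Count runs R = 4.
Step 3: Under H0 (random ordering), E[R] = 2*n_A*n_B/(n_A+n_B) + 1 = 2*5*5/10 + 1 = 6.0000.
        Var[R] = 2*n_A*n_B*(2*n_A*n_B - n_A - n_B) / ((n_A+n_B)^2 * (n_A+n_B-1)) = 2000/900 = 2.2222.
        SD[R] = 1.4907.
Step 4: Continuity-corrected z = (R + 0.5 - E[R]) / SD[R] = (4 + 0.5 - 6.0000) / 1.4907 = -1.0062.
Step 5: Two-sided p-value via normal approximation = 2*(1 - Phi(|z|)) = 0.314305.
Step 6: alpha = 0.1. fail to reject H0.

R = 4, z = -1.0062, p = 0.314305, fail to reject H0.


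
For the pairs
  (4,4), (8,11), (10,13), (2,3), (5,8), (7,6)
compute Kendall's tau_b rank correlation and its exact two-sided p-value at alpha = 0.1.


Step 1: Enumerate the 15 unordered pairs (i,j) with i<j and classify each by sign(x_j-x_i) * sign(y_j-y_i).
  (1,2):dx=+4,dy=+7->C; (1,3):dx=+6,dy=+9->C; (1,4):dx=-2,dy=-1->C; (1,5):dx=+1,dy=+4->C
  (1,6):dx=+3,dy=+2->C; (2,3):dx=+2,dy=+2->C; (2,4):dx=-6,dy=-8->C; (2,5):dx=-3,dy=-3->C
  (2,6):dx=-1,dy=-5->C; (3,4):dx=-8,dy=-10->C; (3,5):dx=-5,dy=-5->C; (3,6):dx=-3,dy=-7->C
  (4,5):dx=+3,dy=+5->C; (4,6):dx=+5,dy=+3->C; (5,6):dx=+2,dy=-2->D
Step 2: C = 14, D = 1, total pairs = 15.
Step 3: tau = (C - D)/(n(n-1)/2) = (14 - 1)/15 = 0.866667.
Step 4: Exact two-sided p-value (enumerate n! = 720 permutations of y under H0): p = 0.016667.
Step 5: alpha = 0.1. reject H0.

tau_b = 0.8667 (C=14, D=1), p = 0.016667, reject H0.


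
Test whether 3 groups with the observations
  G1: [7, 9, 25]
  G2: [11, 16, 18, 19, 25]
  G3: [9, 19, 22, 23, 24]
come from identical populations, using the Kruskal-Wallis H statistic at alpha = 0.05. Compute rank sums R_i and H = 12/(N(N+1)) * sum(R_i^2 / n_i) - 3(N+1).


Step 1: Combine all N = 13 observations and assign midranks.
sorted (value, group, rank): (7,G1,1), (9,G1,2.5), (9,G3,2.5), (11,G2,4), (16,G2,5), (18,G2,6), (19,G2,7.5), (19,G3,7.5), (22,G3,9), (23,G3,10), (24,G3,11), (25,G1,12.5), (25,G2,12.5)
Step 2: Sum ranks within each group.
R_1 = 16 (n_1 = 3)
R_2 = 35 (n_2 = 5)
R_3 = 40 (n_3 = 5)
Step 3: H = 12/(N(N+1)) * sum(R_i^2/n_i) - 3(N+1)
     = 12/(13*14) * (16^2/3 + 35^2/5 + 40^2/5) - 3*14
     = 0.065934 * 650.333 - 42
     = 0.879121.
Step 4: Ties present; correction factor C = 1 - 18/(13^3 - 13) = 0.991758. Corrected H = 0.879121 / 0.991758 = 0.886427.
Step 5: Under H0, H ~ chi^2(2); p-value = 0.641970.
Step 6: alpha = 0.05. fail to reject H0.

H = 0.8864, df = 2, p = 0.641970, fail to reject H0.


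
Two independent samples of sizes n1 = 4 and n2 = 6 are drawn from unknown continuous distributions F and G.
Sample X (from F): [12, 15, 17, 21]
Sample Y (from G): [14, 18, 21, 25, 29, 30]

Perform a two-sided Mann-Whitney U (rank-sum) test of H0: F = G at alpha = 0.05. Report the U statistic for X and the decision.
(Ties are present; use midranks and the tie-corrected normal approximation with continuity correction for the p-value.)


Step 1: Combine and sort all 10 observations; assign midranks.
sorted (value, group): (12,X), (14,Y), (15,X), (17,X), (18,Y), (21,X), (21,Y), (25,Y), (29,Y), (30,Y)
ranks: 12->1, 14->2, 15->3, 17->4, 18->5, 21->6.5, 21->6.5, 25->8, 29->9, 30->10
Step 2: Rank sum for X: R1 = 1 + 3 + 4 + 6.5 = 14.5.
Step 3: U_X = R1 - n1(n1+1)/2 = 14.5 - 4*5/2 = 14.5 - 10 = 4.5.
       U_Y = n1*n2 - U_X = 24 - 4.5 = 19.5.
Step 4: Ties are present, so use the tie-corrected normal approximation (with continuity correction) for the p-value.
Step 5: p-value = 0.134407; compare to alpha = 0.05. fail to reject H0.

U_X = 4.5, p = 0.134407, fail to reject H0 at alpha = 0.05.


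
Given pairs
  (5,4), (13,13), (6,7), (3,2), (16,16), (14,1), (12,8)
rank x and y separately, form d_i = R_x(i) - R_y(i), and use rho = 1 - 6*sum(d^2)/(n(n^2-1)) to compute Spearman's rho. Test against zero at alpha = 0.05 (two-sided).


Step 1: Rank x and y separately (midranks; no ties here).
rank(x): 5->2, 13->5, 6->3, 3->1, 16->7, 14->6, 12->4
rank(y): 4->3, 13->6, 7->4, 2->2, 16->7, 1->1, 8->5
Step 2: d_i = R_x(i) - R_y(i); compute d_i^2.
  (2-3)^2=1, (5-6)^2=1, (3-4)^2=1, (1-2)^2=1, (7-7)^2=0, (6-1)^2=25, (4-5)^2=1
sum(d^2) = 30.
Step 3: rho = 1 - 6*30 / (7*(7^2 - 1)) = 1 - 180/336 = 0.464286.
Step 4: Under H0, t = rho * sqrt((n-2)/(1-rho^2)) = 1.1722 ~ t(5).
Step 5: Two-sided p-value from the t-distribution with 5 df = 0.293934.
Step 6: alpha = 0.05. fail to reject H0.

rho = 0.4643, p = 0.293934, fail to reject H0 at alpha = 0.05.


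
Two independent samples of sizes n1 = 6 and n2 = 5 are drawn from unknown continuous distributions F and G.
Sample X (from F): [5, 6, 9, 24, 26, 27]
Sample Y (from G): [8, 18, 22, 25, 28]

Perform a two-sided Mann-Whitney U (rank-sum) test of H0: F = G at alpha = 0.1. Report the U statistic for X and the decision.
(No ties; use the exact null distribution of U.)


Step 1: Combine and sort all 11 observations; assign midranks.
sorted (value, group): (5,X), (6,X), (8,Y), (9,X), (18,Y), (22,Y), (24,X), (25,Y), (26,X), (27,X), (28,Y)
ranks: 5->1, 6->2, 8->3, 9->4, 18->5, 22->6, 24->7, 25->8, 26->9, 27->10, 28->11
Step 2: Rank sum for X: R1 = 1 + 2 + 4 + 7 + 9 + 10 = 33.
Step 3: U_X = R1 - n1(n1+1)/2 = 33 - 6*7/2 = 33 - 21 = 12.
       U_Y = n1*n2 - U_X = 30 - 12 = 18.
Step 4: No ties, so the exact null distribution of U (based on enumerating the C(11,6) = 462 equally likely rank assignments) gives the two-sided p-value.
Step 5: p-value = 0.662338; compare to alpha = 0.1. fail to reject H0.

U_X = 12, p = 0.662338, fail to reject H0 at alpha = 0.1.


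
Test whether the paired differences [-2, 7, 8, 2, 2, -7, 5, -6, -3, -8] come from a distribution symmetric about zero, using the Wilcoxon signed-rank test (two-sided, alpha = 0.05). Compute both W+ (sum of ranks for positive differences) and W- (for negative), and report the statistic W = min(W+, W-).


Step 1: Drop any zero differences (none here) and take |d_i|.
|d| = [2, 7, 8, 2, 2, 7, 5, 6, 3, 8]
Step 2: Midrank |d_i| (ties get averaged ranks).
ranks: |2|->2, |7|->7.5, |8|->9.5, |2|->2, |2|->2, |7|->7.5, |5|->5, |6|->6, |3|->4, |8|->9.5
Step 3: Attach original signs; sum ranks with positive sign and with negative sign.
W+ = 7.5 + 9.5 + 2 + 2 + 5 = 26
W- = 2 + 7.5 + 6 + 4 + 9.5 = 29
(Check: W+ + W- = 55 should equal n(n+1)/2 = 55.)
Step 4: Test statistic W = min(W+, W-) = 26.
Step 5: Ties in |d|, so use the tie-corrected normal approximation.
        E[W] = n(n+1)/4 = 10*11/4 = 27.5.
        Tie groups: |d|=2 (t=3), |d|=7 (t=2), |d|=8 (t=2); sum(t^3 - t) = 36.
        Var[W] = n(n+1)(2n+1)/24 - sum(t^3-t)/48 = 2310/24 - 36/48 = 95.5.
        z = (W - E[W]) / sqrt(Var[W]) = (26 - 27.5) / 9.7724 = -0.1535.
        Two-sided p = 2*Phi(z) = 0.878009.
Step 6: alpha = 0.05. fail to reject H0.

W+ = 26, W- = 29, W = min = 26, p = 0.878009, fail to reject H0.


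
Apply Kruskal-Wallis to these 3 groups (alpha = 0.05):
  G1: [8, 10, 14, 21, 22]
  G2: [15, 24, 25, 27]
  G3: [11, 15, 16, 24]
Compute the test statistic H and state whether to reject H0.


Step 1: Combine all N = 13 observations and assign midranks.
sorted (value, group, rank): (8,G1,1), (10,G1,2), (11,G3,3), (14,G1,4), (15,G2,5.5), (15,G3,5.5), (16,G3,7), (21,G1,8), (22,G1,9), (24,G2,10.5), (24,G3,10.5), (25,G2,12), (27,G2,13)
Step 2: Sum ranks within each group.
R_1 = 24 (n_1 = 5)
R_2 = 41 (n_2 = 4)
R_3 = 26 (n_3 = 4)
Step 3: H = 12/(N(N+1)) * sum(R_i^2/n_i) - 3(N+1)
     = 12/(13*14) * (24^2/5 + 41^2/4 + 26^2/4) - 3*14
     = 0.065934 * 704.45 - 42
     = 4.447253.
Step 4: Ties present; correction factor C = 1 - 12/(13^3 - 13) = 0.994505. Corrected H = 4.447253 / 0.994505 = 4.471823.
Step 5: Under H0, H ~ chi^2(2); p-value = 0.106895.
Step 6: alpha = 0.05. fail to reject H0.

H = 4.4718, df = 2, p = 0.106895, fail to reject H0.


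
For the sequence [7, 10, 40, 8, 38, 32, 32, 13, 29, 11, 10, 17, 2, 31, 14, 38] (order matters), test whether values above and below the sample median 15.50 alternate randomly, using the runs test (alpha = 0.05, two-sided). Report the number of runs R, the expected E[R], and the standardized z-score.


Step 1: Compute median = 15.50; label A = above, B = below.
Labels in order: BBABAAABABBABABA  (n_A = 8, n_B = 8)
Step 2: Count runs R = 12.
Step 3: Under H0 (random ordering), E[R] = 2*n_A*n_B/(n_A+n_B) + 1 = 2*8*8/16 + 1 = 9.0000.
        Var[R] = 2*n_A*n_B*(2*n_A*n_B - n_A - n_B) / ((n_A+n_B)^2 * (n_A+n_B-1)) = 14336/3840 = 3.7333.
        SD[R] = 1.9322.
Step 4: Continuity-corrected z = (R - 0.5 - E[R]) / SD[R] = (12 - 0.5 - 9.0000) / 1.9322 = 1.2939.
Step 5: Two-sided p-value via normal approximation = 2*(1 - Phi(|z|)) = 0.195709.
Step 6: alpha = 0.05. fail to reject H0.

R = 12, z = 1.2939, p = 0.195709, fail to reject H0.


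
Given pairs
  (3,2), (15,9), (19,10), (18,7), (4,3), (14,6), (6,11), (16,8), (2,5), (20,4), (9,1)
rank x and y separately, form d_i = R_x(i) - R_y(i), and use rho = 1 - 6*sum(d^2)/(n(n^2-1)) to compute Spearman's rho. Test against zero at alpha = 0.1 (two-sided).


Step 1: Rank x and y separately (midranks; no ties here).
rank(x): 3->2, 15->7, 19->10, 18->9, 4->3, 14->6, 6->4, 16->8, 2->1, 20->11, 9->5
rank(y): 2->2, 9->9, 10->10, 7->7, 3->3, 6->6, 11->11, 8->8, 5->5, 4->4, 1->1
Step 2: d_i = R_x(i) - R_y(i); compute d_i^2.
  (2-2)^2=0, (7-9)^2=4, (10-10)^2=0, (9-7)^2=4, (3-3)^2=0, (6-6)^2=0, (4-11)^2=49, (8-8)^2=0, (1-5)^2=16, (11-4)^2=49, (5-1)^2=16
sum(d^2) = 138.
Step 3: rho = 1 - 6*138 / (11*(11^2 - 1)) = 1 - 828/1320 = 0.372727.
Step 4: Under H0, t = rho * sqrt((n-2)/(1-rho^2)) = 1.2050 ~ t(9).
Step 5: Two-sided p-value from the t-distribution with 9 df = 0.258926.
Step 6: alpha = 0.1. fail to reject H0.

rho = 0.3727, p = 0.258926, fail to reject H0 at alpha = 0.1.


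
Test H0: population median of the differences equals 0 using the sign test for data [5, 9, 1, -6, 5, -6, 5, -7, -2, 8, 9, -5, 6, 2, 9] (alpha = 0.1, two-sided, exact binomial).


Step 1: Discard zero differences. Original n = 15; n_eff = number of nonzero differences = 15.
Nonzero differences (with sign): +5, +9, +1, -6, +5, -6, +5, -7, -2, +8, +9, -5, +6, +2, +9
Step 2: Count signs: positive = 10, negative = 5.
Step 3: Under H0: P(positive) = 0.5, so the number of positives S ~ Bin(15, 0.5).
Step 4: Two-sided exact p-value = sum of Bin(15,0.5) probabilities at or below the observed probability = 0.301758.
Step 5: alpha = 0.1. fail to reject H0.

n_eff = 15, pos = 10, neg = 5, p = 0.301758, fail to reject H0.


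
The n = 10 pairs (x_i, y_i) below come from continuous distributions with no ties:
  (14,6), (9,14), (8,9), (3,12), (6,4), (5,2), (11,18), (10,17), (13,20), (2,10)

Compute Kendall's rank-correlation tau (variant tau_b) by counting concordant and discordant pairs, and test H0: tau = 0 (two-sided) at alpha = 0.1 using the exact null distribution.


Step 1: Enumerate the 45 unordered pairs (i,j) with i<j and classify each by sign(x_j-x_i) * sign(y_j-y_i).
  (1,2):dx=-5,dy=+8->D; (1,3):dx=-6,dy=+3->D; (1,4):dx=-11,dy=+6->D; (1,5):dx=-8,dy=-2->C
  (1,6):dx=-9,dy=-4->C; (1,7):dx=-3,dy=+12->D; (1,8):dx=-4,dy=+11->D; (1,9):dx=-1,dy=+14->D
  (1,10):dx=-12,dy=+4->D; (2,3):dx=-1,dy=-5->C; (2,4):dx=-6,dy=-2->C; (2,5):dx=-3,dy=-10->C
  (2,6):dx=-4,dy=-12->C; (2,7):dx=+2,dy=+4->C; (2,8):dx=+1,dy=+3->C; (2,9):dx=+4,dy=+6->C
  (2,10):dx=-7,dy=-4->C; (3,4):dx=-5,dy=+3->D; (3,5):dx=-2,dy=-5->C; (3,6):dx=-3,dy=-7->C
  (3,7):dx=+3,dy=+9->C; (3,8):dx=+2,dy=+8->C; (3,9):dx=+5,dy=+11->C; (3,10):dx=-6,dy=+1->D
  (4,5):dx=+3,dy=-8->D; (4,6):dx=+2,dy=-10->D; (4,7):dx=+8,dy=+6->C; (4,8):dx=+7,dy=+5->C
  (4,9):dx=+10,dy=+8->C; (4,10):dx=-1,dy=-2->C; (5,6):dx=-1,dy=-2->C; (5,7):dx=+5,dy=+14->C
  (5,8):dx=+4,dy=+13->C; (5,9):dx=+7,dy=+16->C; (5,10):dx=-4,dy=+6->D; (6,7):dx=+6,dy=+16->C
  (6,8):dx=+5,dy=+15->C; (6,9):dx=+8,dy=+18->C; (6,10):dx=-3,dy=+8->D; (7,8):dx=-1,dy=-1->C
  (7,9):dx=+2,dy=+2->C; (7,10):dx=-9,dy=-8->C; (8,9):dx=+3,dy=+3->C; (8,10):dx=-8,dy=-7->C
  (9,10):dx=-11,dy=-10->C
Step 2: C = 32, D = 13, total pairs = 45.
Step 3: tau = (C - D)/(n(n-1)/2) = (32 - 13)/45 = 0.422222.
Step 4: Exact two-sided p-value (enumerate n! = 3628800 permutations of y under H0): p = 0.108313.
Step 5: alpha = 0.1. fail to reject H0.

tau_b = 0.4222 (C=32, D=13), p = 0.108313, fail to reject H0.


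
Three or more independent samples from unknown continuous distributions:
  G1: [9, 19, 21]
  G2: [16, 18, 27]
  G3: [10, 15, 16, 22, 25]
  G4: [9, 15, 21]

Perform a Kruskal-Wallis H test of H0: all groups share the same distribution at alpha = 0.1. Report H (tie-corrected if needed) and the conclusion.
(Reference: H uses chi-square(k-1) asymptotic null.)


Step 1: Combine all N = 14 observations and assign midranks.
sorted (value, group, rank): (9,G1,1.5), (9,G4,1.5), (10,G3,3), (15,G3,4.5), (15,G4,4.5), (16,G2,6.5), (16,G3,6.5), (18,G2,8), (19,G1,9), (21,G1,10.5), (21,G4,10.5), (22,G3,12), (25,G3,13), (27,G2,14)
Step 2: Sum ranks within each group.
R_1 = 21 (n_1 = 3)
R_2 = 28.5 (n_2 = 3)
R_3 = 39 (n_3 = 5)
R_4 = 16.5 (n_4 = 3)
Step 3: H = 12/(N(N+1)) * sum(R_i^2/n_i) - 3(N+1)
     = 12/(14*15) * (21^2/3 + 28.5^2/3 + 39^2/5 + 16.5^2/3) - 3*15
     = 0.057143 * 812.7 - 45
     = 1.440000.
Step 4: Ties present; correction factor C = 1 - 24/(14^3 - 14) = 0.991209. Corrected H = 1.440000 / 0.991209 = 1.452772.
Step 5: Under H0, H ~ chi^2(3); p-value = 0.693213.
Step 6: alpha = 0.1. fail to reject H0.

H = 1.4528, df = 3, p = 0.693213, fail to reject H0.


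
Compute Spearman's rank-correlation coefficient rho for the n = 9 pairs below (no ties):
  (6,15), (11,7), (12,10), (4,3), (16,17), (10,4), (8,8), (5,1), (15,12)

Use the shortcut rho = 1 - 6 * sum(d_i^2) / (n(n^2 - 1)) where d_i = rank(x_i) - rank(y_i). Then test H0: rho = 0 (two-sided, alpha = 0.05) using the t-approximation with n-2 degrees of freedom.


Step 1: Rank x and y separately (midranks; no ties here).
rank(x): 6->3, 11->6, 12->7, 4->1, 16->9, 10->5, 8->4, 5->2, 15->8
rank(y): 15->8, 7->4, 10->6, 3->2, 17->9, 4->3, 8->5, 1->1, 12->7
Step 2: d_i = R_x(i) - R_y(i); compute d_i^2.
  (3-8)^2=25, (6-4)^2=4, (7-6)^2=1, (1-2)^2=1, (9-9)^2=0, (5-3)^2=4, (4-5)^2=1, (2-1)^2=1, (8-7)^2=1
sum(d^2) = 38.
Step 3: rho = 1 - 6*38 / (9*(9^2 - 1)) = 1 - 228/720 = 0.683333.
Step 4: Under H0, t = rho * sqrt((n-2)/(1-rho^2)) = 2.4763 ~ t(7).
Step 5: Two-sided p-value from the t-distribution with 7 df = 0.042442.
Step 6: alpha = 0.05. reject H0.

rho = 0.6833, p = 0.042442, reject H0 at alpha = 0.05.


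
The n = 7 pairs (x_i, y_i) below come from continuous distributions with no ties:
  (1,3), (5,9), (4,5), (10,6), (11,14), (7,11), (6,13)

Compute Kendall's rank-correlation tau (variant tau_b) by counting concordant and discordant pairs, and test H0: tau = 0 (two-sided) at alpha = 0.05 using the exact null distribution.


Step 1: Enumerate the 21 unordered pairs (i,j) with i<j and classify each by sign(x_j-x_i) * sign(y_j-y_i).
  (1,2):dx=+4,dy=+6->C; (1,3):dx=+3,dy=+2->C; (1,4):dx=+9,dy=+3->C; (1,5):dx=+10,dy=+11->C
  (1,6):dx=+6,dy=+8->C; (1,7):dx=+5,dy=+10->C; (2,3):dx=-1,dy=-4->C; (2,4):dx=+5,dy=-3->D
  (2,5):dx=+6,dy=+5->C; (2,6):dx=+2,dy=+2->C; (2,7):dx=+1,dy=+4->C; (3,4):dx=+6,dy=+1->C
  (3,5):dx=+7,dy=+9->C; (3,6):dx=+3,dy=+6->C; (3,7):dx=+2,dy=+8->C; (4,5):dx=+1,dy=+8->C
  (4,6):dx=-3,dy=+5->D; (4,7):dx=-4,dy=+7->D; (5,6):dx=-4,dy=-3->C; (5,7):dx=-5,dy=-1->C
  (6,7):dx=-1,dy=+2->D
Step 2: C = 17, D = 4, total pairs = 21.
Step 3: tau = (C - D)/(n(n-1)/2) = (17 - 4)/21 = 0.619048.
Step 4: Exact two-sided p-value (enumerate n! = 5040 permutations of y under H0): p = 0.069048.
Step 5: alpha = 0.05. fail to reject H0.

tau_b = 0.6190 (C=17, D=4), p = 0.069048, fail to reject H0.


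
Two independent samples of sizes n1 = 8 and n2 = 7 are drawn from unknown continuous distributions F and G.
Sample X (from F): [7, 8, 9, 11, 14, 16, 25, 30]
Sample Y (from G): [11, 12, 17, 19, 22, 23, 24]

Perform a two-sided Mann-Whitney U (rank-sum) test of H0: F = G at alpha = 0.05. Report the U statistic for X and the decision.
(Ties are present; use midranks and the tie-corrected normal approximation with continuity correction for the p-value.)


Step 1: Combine and sort all 15 observations; assign midranks.
sorted (value, group): (7,X), (8,X), (9,X), (11,X), (11,Y), (12,Y), (14,X), (16,X), (17,Y), (19,Y), (22,Y), (23,Y), (24,Y), (25,X), (30,X)
ranks: 7->1, 8->2, 9->3, 11->4.5, 11->4.5, 12->6, 14->7, 16->8, 17->9, 19->10, 22->11, 23->12, 24->13, 25->14, 30->15
Step 2: Rank sum for X: R1 = 1 + 2 + 3 + 4.5 + 7 + 8 + 14 + 15 = 54.5.
Step 3: U_X = R1 - n1(n1+1)/2 = 54.5 - 8*9/2 = 54.5 - 36 = 18.5.
       U_Y = n1*n2 - U_X = 56 - 18.5 = 37.5.
Step 4: Ties are present, so use the tie-corrected normal approximation (with continuity correction) for the p-value.
Step 5: p-value = 0.297190; compare to alpha = 0.05. fail to reject H0.

U_X = 18.5, p = 0.297190, fail to reject H0 at alpha = 0.05.


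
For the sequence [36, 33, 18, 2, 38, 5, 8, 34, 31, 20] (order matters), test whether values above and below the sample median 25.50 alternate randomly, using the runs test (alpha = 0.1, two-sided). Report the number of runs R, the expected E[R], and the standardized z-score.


Step 1: Compute median = 25.50; label A = above, B = below.
Labels in order: AABBABBAAB  (n_A = 5, n_B = 5)
Step 2: Count runs R = 6.
Step 3: Under H0 (random ordering), E[R] = 2*n_A*n_B/(n_A+n_B) + 1 = 2*5*5/10 + 1 = 6.0000.
        Var[R] = 2*n_A*n_B*(2*n_A*n_B - n_A - n_B) / ((n_A+n_B)^2 * (n_A+n_B-1)) = 2000/900 = 2.2222.
        SD[R] = 1.4907.
Step 4: R = E[R], so z = 0 with no continuity correction.
Step 5: Two-sided p-value via normal approximation = 2*(1 - Phi(|z|)) = 1.000000.
Step 6: alpha = 0.1. fail to reject H0.

R = 6, z = 0.0000, p = 1.000000, fail to reject H0.


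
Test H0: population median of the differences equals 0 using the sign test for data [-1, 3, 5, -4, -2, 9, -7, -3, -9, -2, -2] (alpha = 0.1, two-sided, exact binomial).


Step 1: Discard zero differences. Original n = 11; n_eff = number of nonzero differences = 11.
Nonzero differences (with sign): -1, +3, +5, -4, -2, +9, -7, -3, -9, -2, -2
Step 2: Count signs: positive = 3, negative = 8.
Step 3: Under H0: P(positive) = 0.5, so the number of positives S ~ Bin(11, 0.5).
Step 4: Two-sided exact p-value = sum of Bin(11,0.5) probabilities at or below the observed probability = 0.226562.
Step 5: alpha = 0.1. fail to reject H0.

n_eff = 11, pos = 3, neg = 8, p = 0.226562, fail to reject H0.


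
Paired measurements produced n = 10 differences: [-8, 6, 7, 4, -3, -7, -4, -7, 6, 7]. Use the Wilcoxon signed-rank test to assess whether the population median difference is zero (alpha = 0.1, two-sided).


Step 1: Drop any zero differences (none here) and take |d_i|.
|d| = [8, 6, 7, 4, 3, 7, 4, 7, 6, 7]
Step 2: Midrank |d_i| (ties get averaged ranks).
ranks: |8|->10, |6|->4.5, |7|->7.5, |4|->2.5, |3|->1, |7|->7.5, |4|->2.5, |7|->7.5, |6|->4.5, |7|->7.5
Step 3: Attach original signs; sum ranks with positive sign and with negative sign.
W+ = 4.5 + 7.5 + 2.5 + 4.5 + 7.5 = 26.5
W- = 10 + 1 + 7.5 + 2.5 + 7.5 = 28.5
(Check: W+ + W- = 55 should equal n(n+1)/2 = 55.)
Step 4: Test statistic W = min(W+, W-) = 26.5.
Step 5: Ties in |d|, so use the tie-corrected normal approximation.
        E[W] = n(n+1)/4 = 10*11/4 = 27.5.
        Tie groups: |d|=4 (t=2), |d|=6 (t=2), |d|=7 (t=4); sum(t^3 - t) = 72.
        Var[W] = n(n+1)(2n+1)/24 - sum(t^3-t)/48 = 2310/24 - 72/48 = 94.75.
        z = (W - E[W]) / sqrt(Var[W]) = (26.5 - 27.5) / 9.7340 = -0.1027.
        Two-sided p = 2*Phi(z) = 0.918175.
Step 6: alpha = 0.1. fail to reject H0.

W+ = 26.5, W- = 28.5, W = min = 26.5, p = 0.918175, fail to reject H0.


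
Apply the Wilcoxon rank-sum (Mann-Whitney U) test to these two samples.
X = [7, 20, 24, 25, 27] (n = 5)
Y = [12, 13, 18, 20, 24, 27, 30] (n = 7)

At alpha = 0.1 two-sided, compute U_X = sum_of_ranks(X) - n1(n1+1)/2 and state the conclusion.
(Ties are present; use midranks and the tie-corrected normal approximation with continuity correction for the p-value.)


Step 1: Combine and sort all 12 observations; assign midranks.
sorted (value, group): (7,X), (12,Y), (13,Y), (18,Y), (20,X), (20,Y), (24,X), (24,Y), (25,X), (27,X), (27,Y), (30,Y)
ranks: 7->1, 12->2, 13->3, 18->4, 20->5.5, 20->5.5, 24->7.5, 24->7.5, 25->9, 27->10.5, 27->10.5, 30->12
Step 2: Rank sum for X: R1 = 1 + 5.5 + 7.5 + 9 + 10.5 = 33.5.
Step 3: U_X = R1 - n1(n1+1)/2 = 33.5 - 5*6/2 = 33.5 - 15 = 18.5.
       U_Y = n1*n2 - U_X = 35 - 18.5 = 16.5.
Step 4: Ties are present, so use the tie-corrected normal approximation (with continuity correction) for the p-value.
Step 5: p-value = 0.934942; compare to alpha = 0.1. fail to reject H0.

U_X = 18.5, p = 0.934942, fail to reject H0 at alpha = 0.1.


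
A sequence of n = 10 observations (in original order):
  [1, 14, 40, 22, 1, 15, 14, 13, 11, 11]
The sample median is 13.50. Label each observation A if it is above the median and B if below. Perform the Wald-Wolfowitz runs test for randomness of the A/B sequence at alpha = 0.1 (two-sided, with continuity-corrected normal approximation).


Step 1: Compute median = 13.50; label A = above, B = below.
Labels in order: BAAABAABBB  (n_A = 5, n_B = 5)
Step 2: Count runs R = 5.
Step 3: Under H0 (random ordering), E[R] = 2*n_A*n_B/(n_A+n_B) + 1 = 2*5*5/10 + 1 = 6.0000.
        Var[R] = 2*n_A*n_B*(2*n_A*n_B - n_A - n_B) / ((n_A+n_B)^2 * (n_A+n_B-1)) = 2000/900 = 2.2222.
        SD[R] = 1.4907.
Step 4: Continuity-corrected z = (R + 0.5 - E[R]) / SD[R] = (5 + 0.5 - 6.0000) / 1.4907 = -0.3354.
Step 5: Two-sided p-value via normal approximation = 2*(1 - Phi(|z|)) = 0.737316.
Step 6: alpha = 0.1. fail to reject H0.

R = 5, z = -0.3354, p = 0.737316, fail to reject H0.
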